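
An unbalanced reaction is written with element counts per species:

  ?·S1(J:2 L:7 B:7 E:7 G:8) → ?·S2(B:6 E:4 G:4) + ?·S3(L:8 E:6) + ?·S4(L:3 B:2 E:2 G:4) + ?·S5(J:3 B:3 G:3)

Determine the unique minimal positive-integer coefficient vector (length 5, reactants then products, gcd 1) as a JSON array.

Coefficients: [6, 3, 3, 6, 4]

J: 6·2 = 12 | 3·0+3·0+6·0+4·3 = 12
L: 6·7 = 42 | 3·0+3·8+6·3+4·0 = 42
B: 6·7 = 42 | 3·6+3·0+6·2+4·3 = 42
E: 6·7 = 42 | 3·4+3·6+6·2+4·0 = 42
G: 6·8 = 48 | 3·4+3·0+6·4+4·3 = 48
gcd(6,3,3,6,4) = 1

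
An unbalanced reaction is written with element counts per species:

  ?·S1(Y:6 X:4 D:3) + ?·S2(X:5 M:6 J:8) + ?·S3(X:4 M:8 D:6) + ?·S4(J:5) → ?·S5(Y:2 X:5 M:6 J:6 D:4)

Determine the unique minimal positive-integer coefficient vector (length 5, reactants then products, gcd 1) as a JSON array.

Y: 2·6+2·0+3·0+4·0 = 12 | 6·2 = 12
X: 2·4+2·5+3·4+4·0 = 30 | 6·5 = 30
M: 2·0+2·6+3·8+4·0 = 36 | 6·6 = 36
J: 2·0+2·8+3·0+4·5 = 36 | 6·6 = 36
D: 2·3+2·0+3·6+4·0 = 24 | 6·4 = 24
gcd(2,2,3,4,6) = 1

Coefficients: [2, 2, 3, 4, 6]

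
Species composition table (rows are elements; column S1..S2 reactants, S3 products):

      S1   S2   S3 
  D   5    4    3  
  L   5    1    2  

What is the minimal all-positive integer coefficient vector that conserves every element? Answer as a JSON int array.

D: 1·5+1·4 = 9 | 3·3 = 9
L: 1·5+1·1 = 6 | 3·2 = 6
gcd(1,1,3) = 1

Coefficients: [1, 1, 3]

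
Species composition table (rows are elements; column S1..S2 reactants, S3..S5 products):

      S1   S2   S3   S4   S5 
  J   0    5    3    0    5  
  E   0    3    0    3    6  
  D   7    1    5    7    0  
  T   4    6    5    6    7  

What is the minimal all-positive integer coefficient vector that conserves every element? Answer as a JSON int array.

J: 5·0+4·5 = 20 | 5·3+2·0+1·5 = 20
E: 5·0+4·3 = 12 | 5·0+2·3+1·6 = 12
D: 5·7+4·1 = 39 | 5·5+2·7+1·0 = 39
T: 5·4+4·6 = 44 | 5·5+2·6+1·7 = 44
gcd(5,4,5,2,1) = 1

Coefficients: [5, 4, 5, 2, 1]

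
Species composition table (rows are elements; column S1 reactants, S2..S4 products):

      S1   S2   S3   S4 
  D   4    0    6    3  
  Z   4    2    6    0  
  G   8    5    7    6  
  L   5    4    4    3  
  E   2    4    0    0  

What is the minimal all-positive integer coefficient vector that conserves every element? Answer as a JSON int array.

Coefficients: [6, 3, 3, 2]

D: 6·4 = 24 | 3·0+3·6+2·3 = 24
Z: 6·4 = 24 | 3·2+3·6+2·0 = 24
G: 6·8 = 48 | 3·5+3·7+2·6 = 48
L: 6·5 = 30 | 3·4+3·4+2·3 = 30
E: 6·2 = 12 | 3·4+3·0+2·0 = 12
gcd(6,3,3,2) = 1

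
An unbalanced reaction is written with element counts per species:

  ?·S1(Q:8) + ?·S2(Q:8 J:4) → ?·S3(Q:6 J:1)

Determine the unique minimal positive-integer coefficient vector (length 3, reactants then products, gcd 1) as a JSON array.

Coefficients: [2, 1, 4]

Q: 2·8+1·8 = 24 | 4·6 = 24
J: 2·0+1·4 = 4 | 4·1 = 4
gcd(2,1,4) = 1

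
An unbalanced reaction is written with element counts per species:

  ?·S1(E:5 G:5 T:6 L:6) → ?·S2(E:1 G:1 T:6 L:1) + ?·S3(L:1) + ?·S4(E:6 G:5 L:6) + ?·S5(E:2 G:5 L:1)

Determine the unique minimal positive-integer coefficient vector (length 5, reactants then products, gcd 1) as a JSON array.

Coefficients: [5, 5, 6, 3, 1]

E: 5·5 = 25 | 5·1+6·0+3·6+1·2 = 25
G: 5·5 = 25 | 5·1+6·0+3·5+1·5 = 25
T: 5·6 = 30 | 5·6+6·0+3·0+1·0 = 30
L: 5·6 = 30 | 5·1+6·1+3·6+1·1 = 30
gcd(5,5,6,3,1) = 1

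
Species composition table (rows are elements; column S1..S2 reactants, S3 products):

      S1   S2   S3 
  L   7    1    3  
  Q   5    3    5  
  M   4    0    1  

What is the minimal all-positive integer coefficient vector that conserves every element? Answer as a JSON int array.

L: 1·7+5·1 = 12 | 4·3 = 12
Q: 1·5+5·3 = 20 | 4·5 = 20
M: 1·4+5·0 = 4 | 4·1 = 4
gcd(1,5,4) = 1

Coefficients: [1, 5, 4]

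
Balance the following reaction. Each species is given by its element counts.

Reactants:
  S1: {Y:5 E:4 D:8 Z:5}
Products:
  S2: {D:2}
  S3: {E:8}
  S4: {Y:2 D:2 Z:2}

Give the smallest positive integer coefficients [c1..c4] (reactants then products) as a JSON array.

Coefficients: [2, 3, 1, 5]

Y: 2·5 = 10 | 3·0+1·0+5·2 = 10
E: 2·4 = 8 | 3·0+1·8+5·0 = 8
D: 2·8 = 16 | 3·2+1·0+5·2 = 16
Z: 2·5 = 10 | 3·0+1·0+5·2 = 10
gcd(2,3,1,5) = 1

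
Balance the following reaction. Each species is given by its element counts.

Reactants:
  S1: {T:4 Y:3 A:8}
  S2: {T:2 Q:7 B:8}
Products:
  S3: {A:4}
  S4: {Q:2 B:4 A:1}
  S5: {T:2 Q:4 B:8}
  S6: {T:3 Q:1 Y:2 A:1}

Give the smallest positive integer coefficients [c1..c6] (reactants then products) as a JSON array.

Coefficients: [4, 2, 6, 2, 1, 6]

T: 4·4+2·2 = 20 | 6·0+2·0+1·2+6·3 = 20
Q: 4·0+2·7 = 14 | 6·0+2·2+1·4+6·1 = 14
B: 4·0+2·8 = 16 | 6·0+2·4+1·8+6·0 = 16
Y: 4·3+2·0 = 12 | 6·0+2·0+1·0+6·2 = 12
A: 4·8+2·0 = 32 | 6·4+2·1+1·0+6·1 = 32
gcd(4,2,6,2,1,6) = 1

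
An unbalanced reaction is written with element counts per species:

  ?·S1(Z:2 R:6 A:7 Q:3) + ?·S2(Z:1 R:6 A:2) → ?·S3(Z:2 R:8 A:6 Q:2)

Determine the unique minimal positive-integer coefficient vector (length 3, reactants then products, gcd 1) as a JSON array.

Z: 2·2+2·1 = 6 | 3·2 = 6
R: 2·6+2·6 = 24 | 3·8 = 24
A: 2·7+2·2 = 18 | 3·6 = 18
Q: 2·3+2·0 = 6 | 3·2 = 6
gcd(2,2,3) = 1

Coefficients: [2, 2, 3]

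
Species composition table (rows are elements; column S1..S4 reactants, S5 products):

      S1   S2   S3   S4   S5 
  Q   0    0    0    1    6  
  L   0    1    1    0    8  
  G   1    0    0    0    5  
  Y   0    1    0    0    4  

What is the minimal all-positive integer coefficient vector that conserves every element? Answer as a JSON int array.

Q: 5·0+4·0+4·0+6·1 = 6 | 1·6 = 6
L: 5·0+4·1+4·1+6·0 = 8 | 1·8 = 8
G: 5·1+4·0+4·0+6·0 = 5 | 1·5 = 5
Y: 5·0+4·1+4·0+6·0 = 4 | 1·4 = 4
gcd(5,4,4,6,1) = 1

Coefficients: [5, 4, 4, 6, 1]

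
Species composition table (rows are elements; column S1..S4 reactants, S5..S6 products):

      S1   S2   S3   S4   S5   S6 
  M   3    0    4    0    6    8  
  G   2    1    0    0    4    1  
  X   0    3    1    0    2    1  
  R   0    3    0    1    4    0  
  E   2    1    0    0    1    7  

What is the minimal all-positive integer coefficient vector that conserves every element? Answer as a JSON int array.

M: 4·3+1·0+2·4+5·0 = 20 | 2·6+1·8 = 20
G: 4·2+1·1+2·0+5·0 = 9 | 2·4+1·1 = 9
X: 4·0+1·3+2·1+5·0 = 5 | 2·2+1·1 = 5
R: 4·0+1·3+2·0+5·1 = 8 | 2·4+1·0 = 8
E: 4·2+1·1+2·0+5·0 = 9 | 2·1+1·7 = 9
gcd(4,1,2,5,2,1) = 1

Coefficients: [4, 1, 2, 5, 2, 1]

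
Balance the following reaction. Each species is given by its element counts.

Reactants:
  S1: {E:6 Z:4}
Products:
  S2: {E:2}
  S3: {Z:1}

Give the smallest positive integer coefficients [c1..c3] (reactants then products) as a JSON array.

E: 1·6 = 6 | 3·2+4·0 = 6
Z: 1·4 = 4 | 3·0+4·1 = 4
gcd(1,3,4) = 1

Coefficients: [1, 3, 4]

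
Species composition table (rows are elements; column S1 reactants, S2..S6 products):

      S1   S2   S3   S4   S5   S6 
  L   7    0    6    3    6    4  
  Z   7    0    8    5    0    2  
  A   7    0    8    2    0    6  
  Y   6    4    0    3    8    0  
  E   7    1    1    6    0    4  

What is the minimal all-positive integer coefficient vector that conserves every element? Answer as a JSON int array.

L: 6·7 = 42 | 4·0+2·6+4·3+1·6+3·4 = 42
Z: 6·7 = 42 | 4·0+2·8+4·5+1·0+3·2 = 42
A: 6·7 = 42 | 4·0+2·8+4·2+1·0+3·6 = 42
Y: 6·6 = 36 | 4·4+2·0+4·3+1·8+3·0 = 36
E: 6·7 = 42 | 4·1+2·1+4·6+1·0+3·4 = 42
gcd(6,4,2,4,1,3) = 1

Coefficients: [6, 4, 2, 4, 1, 3]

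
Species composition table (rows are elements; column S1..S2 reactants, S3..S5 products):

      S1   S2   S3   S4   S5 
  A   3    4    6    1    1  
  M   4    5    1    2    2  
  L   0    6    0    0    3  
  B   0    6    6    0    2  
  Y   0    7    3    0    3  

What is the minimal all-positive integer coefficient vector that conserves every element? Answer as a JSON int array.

Coefficients: [1, 3, 1, 3, 6]

A: 1·3+3·4 = 15 | 1·6+3·1+6·1 = 15
M: 1·4+3·5 = 19 | 1·1+3·2+6·2 = 19
L: 1·0+3·6 = 18 | 1·0+3·0+6·3 = 18
B: 1·0+3·6 = 18 | 1·6+3·0+6·2 = 18
Y: 1·0+3·7 = 21 | 1·3+3·0+6·3 = 21
gcd(1,3,1,3,6) = 1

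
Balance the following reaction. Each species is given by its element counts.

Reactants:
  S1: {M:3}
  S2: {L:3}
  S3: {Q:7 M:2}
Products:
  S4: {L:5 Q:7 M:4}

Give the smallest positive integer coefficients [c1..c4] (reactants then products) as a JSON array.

Coefficients: [2, 5, 3, 3]

L: 2·0+5·3+3·0 = 15 | 3·5 = 15
Q: 2·0+5·0+3·7 = 21 | 3·7 = 21
M: 2·3+5·0+3·2 = 12 | 3·4 = 12
gcd(2,5,3,3) = 1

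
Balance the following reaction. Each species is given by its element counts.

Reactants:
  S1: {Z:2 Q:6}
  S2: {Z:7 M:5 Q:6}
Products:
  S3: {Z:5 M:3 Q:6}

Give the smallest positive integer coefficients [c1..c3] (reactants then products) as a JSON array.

Z: 2·2+3·7 = 25 | 5·5 = 25
M: 2·0+3·5 = 15 | 5·3 = 15
Q: 2·6+3·6 = 30 | 5·6 = 30
gcd(2,3,5) = 1

Coefficients: [2, 3, 5]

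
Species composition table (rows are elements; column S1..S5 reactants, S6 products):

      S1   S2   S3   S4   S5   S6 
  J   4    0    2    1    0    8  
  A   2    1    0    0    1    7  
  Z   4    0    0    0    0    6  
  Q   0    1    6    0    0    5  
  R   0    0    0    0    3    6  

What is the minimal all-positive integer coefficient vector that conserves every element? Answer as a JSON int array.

Coefficients: [3, 4, 1, 2, 4, 2]

J: 3·4+4·0+1·2+2·1+4·0 = 16 | 2·8 = 16
A: 3·2+4·1+1·0+2·0+4·1 = 14 | 2·7 = 14
Z: 3·4+4·0+1·0+2·0+4·0 = 12 | 2·6 = 12
Q: 3·0+4·1+1·6+2·0+4·0 = 10 | 2·5 = 10
R: 3·0+4·0+1·0+2·0+4·3 = 12 | 2·6 = 12
gcd(3,4,1,2,4,2) = 1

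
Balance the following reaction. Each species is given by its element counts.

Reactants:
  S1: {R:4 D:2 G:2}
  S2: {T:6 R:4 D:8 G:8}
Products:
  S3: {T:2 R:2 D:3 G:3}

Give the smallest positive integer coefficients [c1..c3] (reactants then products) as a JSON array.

Coefficients: [1, 2, 6]

T: 1·0+2·6 = 12 | 6·2 = 12
R: 1·4+2·4 = 12 | 6·2 = 12
D: 1·2+2·8 = 18 | 6·3 = 18
G: 1·2+2·8 = 18 | 6·3 = 18
gcd(1,2,6) = 1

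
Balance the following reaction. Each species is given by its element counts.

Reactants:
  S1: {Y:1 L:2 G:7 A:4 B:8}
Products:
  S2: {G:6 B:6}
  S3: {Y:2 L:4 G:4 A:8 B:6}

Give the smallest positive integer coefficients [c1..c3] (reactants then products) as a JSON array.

Y: 6·1 = 6 | 5·0+3·2 = 6
L: 6·2 = 12 | 5·0+3·4 = 12
G: 6·7 = 42 | 5·6+3·4 = 42
A: 6·4 = 24 | 5·0+3·8 = 24
B: 6·8 = 48 | 5·6+3·6 = 48
gcd(6,5,3) = 1

Coefficients: [6, 5, 3]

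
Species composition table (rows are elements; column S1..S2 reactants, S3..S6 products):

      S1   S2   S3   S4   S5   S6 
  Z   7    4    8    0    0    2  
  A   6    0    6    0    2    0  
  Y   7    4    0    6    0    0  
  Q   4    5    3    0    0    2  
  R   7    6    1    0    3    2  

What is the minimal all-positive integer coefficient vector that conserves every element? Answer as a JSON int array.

Coefficients: [2, 1, 1, 3, 3, 5]

Z: 2·7+1·4 = 18 | 1·8+3·0+3·0+5·2 = 18
A: 2·6+1·0 = 12 | 1·6+3·0+3·2+5·0 = 12
Y: 2·7+1·4 = 18 | 1·0+3·6+3·0+5·0 = 18
Q: 2·4+1·5 = 13 | 1·3+3·0+3·0+5·2 = 13
R: 2·7+1·6 = 20 | 1·1+3·0+3·3+5·2 = 20
gcd(2,1,1,3,3,5) = 1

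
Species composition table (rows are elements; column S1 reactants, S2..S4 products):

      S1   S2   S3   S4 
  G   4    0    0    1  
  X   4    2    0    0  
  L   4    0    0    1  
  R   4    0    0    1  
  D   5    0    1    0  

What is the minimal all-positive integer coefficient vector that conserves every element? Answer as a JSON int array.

Coefficients: [1, 2, 5, 4]

G: 1·4 = 4 | 2·0+5·0+4·1 = 4
X: 1·4 = 4 | 2·2+5·0+4·0 = 4
L: 1·4 = 4 | 2·0+5·0+4·1 = 4
R: 1·4 = 4 | 2·0+5·0+4·1 = 4
D: 1·5 = 5 | 2·0+5·1+4·0 = 5
gcd(1,2,5,4) = 1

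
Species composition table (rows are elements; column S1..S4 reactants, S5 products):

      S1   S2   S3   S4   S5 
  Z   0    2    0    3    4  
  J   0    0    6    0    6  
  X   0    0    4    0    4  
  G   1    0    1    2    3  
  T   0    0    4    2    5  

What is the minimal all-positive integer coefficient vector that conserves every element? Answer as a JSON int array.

Z: 4·0+5·2+4·0+2·3 = 16 | 4·4 = 16
J: 4·0+5·0+4·6+2·0 = 24 | 4·6 = 24
X: 4·0+5·0+4·4+2·0 = 16 | 4·4 = 16
G: 4·1+5·0+4·1+2·2 = 12 | 4·3 = 12
T: 4·0+5·0+4·4+2·2 = 20 | 4·5 = 20
gcd(4,5,4,2,4) = 1

Coefficients: [4, 5, 4, 2, 4]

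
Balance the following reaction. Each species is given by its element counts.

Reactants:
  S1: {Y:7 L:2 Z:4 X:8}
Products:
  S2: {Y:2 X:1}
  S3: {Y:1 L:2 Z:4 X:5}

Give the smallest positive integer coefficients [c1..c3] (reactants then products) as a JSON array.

Y: 1·7 = 7 | 3·2+1·1 = 7
L: 1·2 = 2 | 3·0+1·2 = 2
Z: 1·4 = 4 | 3·0+1·4 = 4
X: 1·8 = 8 | 3·1+1·5 = 8
gcd(1,3,1) = 1

Coefficients: [1, 3, 1]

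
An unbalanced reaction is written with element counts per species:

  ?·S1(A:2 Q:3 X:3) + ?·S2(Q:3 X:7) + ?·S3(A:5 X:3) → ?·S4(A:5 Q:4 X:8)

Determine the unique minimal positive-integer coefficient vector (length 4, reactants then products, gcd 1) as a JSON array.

A: 5·2+3·0+4·5 = 30 | 6·5 = 30
Q: 5·3+3·3+4·0 = 24 | 6·4 = 24
X: 5·3+3·7+4·3 = 48 | 6·8 = 48
gcd(5,3,4,6) = 1

Coefficients: [5, 3, 4, 6]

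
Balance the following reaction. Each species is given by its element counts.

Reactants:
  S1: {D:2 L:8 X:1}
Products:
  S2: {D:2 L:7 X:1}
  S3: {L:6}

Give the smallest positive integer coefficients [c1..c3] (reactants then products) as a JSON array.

D: 6·2 = 12 | 6·2+1·0 = 12
L: 6·8 = 48 | 6·7+1·6 = 48
X: 6·1 = 6 | 6·1+1·0 = 6
gcd(6,6,1) = 1

Coefficients: [6, 6, 1]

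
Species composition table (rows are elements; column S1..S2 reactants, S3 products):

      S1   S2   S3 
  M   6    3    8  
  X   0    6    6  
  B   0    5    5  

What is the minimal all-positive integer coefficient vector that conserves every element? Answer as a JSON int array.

M: 5·6+6·3 = 48 | 6·8 = 48
X: 5·0+6·6 = 36 | 6·6 = 36
B: 5·0+6·5 = 30 | 6·5 = 30
gcd(5,6,6) = 1

Coefficients: [5, 6, 6]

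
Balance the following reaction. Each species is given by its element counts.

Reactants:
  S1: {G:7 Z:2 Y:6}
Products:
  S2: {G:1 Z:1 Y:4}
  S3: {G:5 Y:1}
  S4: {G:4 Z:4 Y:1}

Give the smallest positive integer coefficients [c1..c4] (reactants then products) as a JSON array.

G: 5·7 = 35 | 6·1+5·5+1·4 = 35
Z: 5·2 = 10 | 6·1+5·0+1·4 = 10
Y: 5·6 = 30 | 6·4+5·1+1·1 = 30
gcd(5,6,5,1) = 1

Coefficients: [5, 6, 5, 1]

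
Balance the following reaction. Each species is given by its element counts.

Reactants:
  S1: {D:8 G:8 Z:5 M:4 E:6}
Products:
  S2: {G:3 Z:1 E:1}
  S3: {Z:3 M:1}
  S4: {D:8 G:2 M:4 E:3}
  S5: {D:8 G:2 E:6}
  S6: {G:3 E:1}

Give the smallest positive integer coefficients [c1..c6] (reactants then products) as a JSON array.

D: 3·8 = 24 | 3·0+4·0+2·8+1·8+3·0 = 24
G: 3·8 = 24 | 3·3+4·0+2·2+1·2+3·3 = 24
Z: 3·5 = 15 | 3·1+4·3+2·0+1·0+3·0 = 15
M: 3·4 = 12 | 3·0+4·1+2·4+1·0+3·0 = 12
E: 3·6 = 18 | 3·1+4·0+2·3+1·6+3·1 = 18
gcd(3,3,4,2,1,3) = 1

Coefficients: [3, 3, 4, 2, 1, 3]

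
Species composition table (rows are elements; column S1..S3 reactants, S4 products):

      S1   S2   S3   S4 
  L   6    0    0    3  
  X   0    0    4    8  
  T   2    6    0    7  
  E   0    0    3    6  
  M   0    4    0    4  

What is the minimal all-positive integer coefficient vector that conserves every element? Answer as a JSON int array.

Coefficients: [1, 2, 4, 2]

L: 1·6+2·0+4·0 = 6 | 2·3 = 6
X: 1·0+2·0+4·4 = 16 | 2·8 = 16
T: 1·2+2·6+4·0 = 14 | 2·7 = 14
E: 1·0+2·0+4·3 = 12 | 2·6 = 12
M: 1·0+2·4+4·0 = 8 | 2·4 = 8
gcd(1,2,4,2) = 1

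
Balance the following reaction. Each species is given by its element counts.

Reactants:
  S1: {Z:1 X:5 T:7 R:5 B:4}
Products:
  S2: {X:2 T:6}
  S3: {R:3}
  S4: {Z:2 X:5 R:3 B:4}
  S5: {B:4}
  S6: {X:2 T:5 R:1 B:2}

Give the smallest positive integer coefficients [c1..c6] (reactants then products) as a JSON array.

Z: 4·1 = 4 | 3·0+4·0+2·2+1·0+2·0 = 4
X: 4·5 = 20 | 3·2+4·0+2·5+1·0+2·2 = 20
T: 4·7 = 28 | 3·6+4·0+2·0+1·0+2·5 = 28
R: 4·5 = 20 | 3·0+4·3+2·3+1·0+2·1 = 20
B: 4·4 = 16 | 3·0+4·0+2·4+1·4+2·2 = 16
gcd(4,3,4,2,1,2) = 1

Coefficients: [4, 3, 4, 2, 1, 2]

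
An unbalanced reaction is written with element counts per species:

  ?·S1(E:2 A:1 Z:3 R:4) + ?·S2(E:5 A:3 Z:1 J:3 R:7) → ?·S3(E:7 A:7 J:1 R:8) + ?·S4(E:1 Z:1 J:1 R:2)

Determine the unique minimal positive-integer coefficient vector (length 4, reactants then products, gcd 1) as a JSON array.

Coefficients: [1, 2, 1, 5]

E: 1·2+2·5 = 12 | 1·7+5·1 = 12
A: 1·1+2·3 = 7 | 1·7+5·0 = 7
Z: 1·3+2·1 = 5 | 1·0+5·1 = 5
J: 1·0+2·3 = 6 | 1·1+5·1 = 6
R: 1·4+2·7 = 18 | 1·8+5·2 = 18
gcd(1,2,1,5) = 1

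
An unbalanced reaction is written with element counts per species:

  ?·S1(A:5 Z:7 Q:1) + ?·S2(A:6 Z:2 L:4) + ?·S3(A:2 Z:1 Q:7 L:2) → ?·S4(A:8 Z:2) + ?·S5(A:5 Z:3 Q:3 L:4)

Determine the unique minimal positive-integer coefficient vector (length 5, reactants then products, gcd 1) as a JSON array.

Coefficients: [1, 4, 2, 1, 5]

A: 1·5+4·6+2·2 = 33 | 1·8+5·5 = 33
Z: 1·7+4·2+2·1 = 17 | 1·2+5·3 = 17
Q: 1·1+4·0+2·7 = 15 | 1·0+5·3 = 15
L: 1·0+4·4+2·2 = 20 | 1·0+5·4 = 20
gcd(1,4,2,1,5) = 1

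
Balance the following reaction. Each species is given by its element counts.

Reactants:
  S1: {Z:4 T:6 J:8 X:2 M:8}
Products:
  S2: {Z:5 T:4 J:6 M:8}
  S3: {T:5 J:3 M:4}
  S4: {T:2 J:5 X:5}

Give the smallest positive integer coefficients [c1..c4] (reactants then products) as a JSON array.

Z: 5·4 = 20 | 4·5+2·0+2·0 = 20
T: 5·6 = 30 | 4·4+2·5+2·2 = 30
J: 5·8 = 40 | 4·6+2·3+2·5 = 40
X: 5·2 = 10 | 4·0+2·0+2·5 = 10
M: 5·8 = 40 | 4·8+2·4+2·0 = 40
gcd(5,4,2,2) = 1

Coefficients: [5, 4, 2, 2]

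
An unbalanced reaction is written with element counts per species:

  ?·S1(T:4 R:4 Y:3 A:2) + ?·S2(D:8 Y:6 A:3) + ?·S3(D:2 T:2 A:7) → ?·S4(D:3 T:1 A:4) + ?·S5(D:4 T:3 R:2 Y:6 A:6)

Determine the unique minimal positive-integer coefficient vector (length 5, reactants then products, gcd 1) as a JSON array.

Coefficients: [2, 3, 5, 6, 4]

D: 2·0+3·8+5·2 = 34 | 6·3+4·4 = 34
T: 2·4+3·0+5·2 = 18 | 6·1+4·3 = 18
R: 2·4+3·0+5·0 = 8 | 6·0+4·2 = 8
Y: 2·3+3·6+5·0 = 24 | 6·0+4·6 = 24
A: 2·2+3·3+5·7 = 48 | 6·4+4·6 = 48
gcd(2,3,5,6,4) = 1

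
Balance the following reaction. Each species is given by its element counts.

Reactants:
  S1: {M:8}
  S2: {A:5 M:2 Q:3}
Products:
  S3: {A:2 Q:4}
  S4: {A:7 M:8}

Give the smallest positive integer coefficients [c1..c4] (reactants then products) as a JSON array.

A: 1·0+4·5 = 20 | 3·2+2·7 = 20
M: 1·8+4·2 = 16 | 3·0+2·8 = 16
Q: 1·0+4·3 = 12 | 3·4+2·0 = 12
gcd(1,4,3,2) = 1

Coefficients: [1, 4, 3, 2]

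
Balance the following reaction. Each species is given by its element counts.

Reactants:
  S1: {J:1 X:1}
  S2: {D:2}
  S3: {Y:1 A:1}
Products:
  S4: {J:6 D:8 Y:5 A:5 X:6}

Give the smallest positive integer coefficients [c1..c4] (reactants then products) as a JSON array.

J: 6·1+4·0+5·0 = 6 | 1·6 = 6
D: 6·0+4·2+5·0 = 8 | 1·8 = 8
Y: 6·0+4·0+5·1 = 5 | 1·5 = 5
A: 6·0+4·0+5·1 = 5 | 1·5 = 5
X: 6·1+4·0+5·0 = 6 | 1·6 = 6
gcd(6,4,5,1) = 1

Coefficients: [6, 4, 5, 1]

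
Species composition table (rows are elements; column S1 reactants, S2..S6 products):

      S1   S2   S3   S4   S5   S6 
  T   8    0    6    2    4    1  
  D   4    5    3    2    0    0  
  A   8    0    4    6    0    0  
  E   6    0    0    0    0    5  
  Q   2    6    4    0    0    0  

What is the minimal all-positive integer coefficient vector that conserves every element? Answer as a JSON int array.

Coefficients: [5, 1, 1, 6, 4, 6]

T: 5·8 = 40 | 1·0+1·6+6·2+4·4+6·1 = 40
D: 5·4 = 20 | 1·5+1·3+6·2+4·0+6·0 = 20
A: 5·8 = 40 | 1·0+1·4+6·6+4·0+6·0 = 40
E: 5·6 = 30 | 1·0+1·0+6·0+4·0+6·5 = 30
Q: 5·2 = 10 | 1·6+1·4+6·0+4·0+6·0 = 10
gcd(5,1,1,6,4,6) = 1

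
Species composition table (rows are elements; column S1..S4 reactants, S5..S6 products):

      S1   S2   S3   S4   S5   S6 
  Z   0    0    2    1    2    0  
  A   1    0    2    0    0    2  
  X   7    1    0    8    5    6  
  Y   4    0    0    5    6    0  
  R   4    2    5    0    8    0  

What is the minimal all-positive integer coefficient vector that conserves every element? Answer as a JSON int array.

Z: 2·0+3·0+2·2+2·1 = 6 | 3·2+3·0 = 6
A: 2·1+3·0+2·2+2·0 = 6 | 3·0+3·2 = 6
X: 2·7+3·1+2·0+2·8 = 33 | 3·5+3·6 = 33
Y: 2·4+3·0+2·0+2·5 = 18 | 3·6+3·0 = 18
R: 2·4+3·2+2·5+2·0 = 24 | 3·8+3·0 = 24
gcd(2,3,2,2,3,3) = 1

Coefficients: [2, 3, 2, 2, 3, 3]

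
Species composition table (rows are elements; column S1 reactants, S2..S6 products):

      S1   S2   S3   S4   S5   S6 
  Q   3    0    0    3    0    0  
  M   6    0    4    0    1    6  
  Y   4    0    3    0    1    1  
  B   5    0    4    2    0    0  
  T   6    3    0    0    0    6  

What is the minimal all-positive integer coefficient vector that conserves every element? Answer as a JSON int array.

Coefficients: [4, 6, 3, 4, 6, 1]

Q: 4·3 = 12 | 6·0+3·0+4·3+6·0+1·0 = 12
M: 4·6 = 24 | 6·0+3·4+4·0+6·1+1·6 = 24
Y: 4·4 = 16 | 6·0+3·3+4·0+6·1+1·1 = 16
B: 4·5 = 20 | 6·0+3·4+4·2+6·0+1·0 = 20
T: 4·6 = 24 | 6·3+3·0+4·0+6·0+1·6 = 24
gcd(4,6,3,4,6,1) = 1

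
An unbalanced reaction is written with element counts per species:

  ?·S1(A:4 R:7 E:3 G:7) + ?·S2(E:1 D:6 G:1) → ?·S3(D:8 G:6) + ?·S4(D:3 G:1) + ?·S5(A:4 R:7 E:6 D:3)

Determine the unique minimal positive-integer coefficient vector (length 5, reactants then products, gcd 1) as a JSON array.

A: 2·4+6·0 = 8 | 3·0+2·0+2·4 = 8
R: 2·7+6·0 = 14 | 3·0+2·0+2·7 = 14
E: 2·3+6·1 = 12 | 3·0+2·0+2·6 = 12
D: 2·0+6·6 = 36 | 3·8+2·3+2·3 = 36
G: 2·7+6·1 = 20 | 3·6+2·1+2·0 = 20
gcd(2,6,3,2,2) = 1

Coefficients: [2, 6, 3, 2, 2]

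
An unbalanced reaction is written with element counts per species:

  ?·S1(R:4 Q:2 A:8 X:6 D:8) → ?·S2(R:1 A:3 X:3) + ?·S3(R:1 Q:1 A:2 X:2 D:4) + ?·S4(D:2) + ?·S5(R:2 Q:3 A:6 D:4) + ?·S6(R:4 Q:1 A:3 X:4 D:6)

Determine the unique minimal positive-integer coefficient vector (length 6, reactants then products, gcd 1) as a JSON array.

R: 5·4 = 20 | 6·1+2·1+6·0+2·2+2·4 = 20
Q: 5·2 = 10 | 6·0+2·1+6·0+2·3+2·1 = 10
A: 5·8 = 40 | 6·3+2·2+6·0+2·6+2·3 = 40
X: 5·6 = 30 | 6·3+2·2+6·0+2·0+2·4 = 30
D: 5·8 = 40 | 6·0+2·4+6·2+2·4+2·6 = 40
gcd(5,6,2,6,2,2) = 1

Coefficients: [5, 6, 2, 6, 2, 2]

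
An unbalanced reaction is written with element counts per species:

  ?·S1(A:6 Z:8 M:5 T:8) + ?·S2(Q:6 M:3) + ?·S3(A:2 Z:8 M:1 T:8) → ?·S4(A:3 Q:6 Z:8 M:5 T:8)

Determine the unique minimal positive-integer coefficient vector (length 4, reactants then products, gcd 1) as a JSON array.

Coefficients: [1, 4, 3, 4]

A: 1·6+4·0+3·2 = 12 | 4·3 = 12
Q: 1·0+4·6+3·0 = 24 | 4·6 = 24
Z: 1·8+4·0+3·8 = 32 | 4·8 = 32
M: 1·5+4·3+3·1 = 20 | 4·5 = 20
T: 1·8+4·0+3·8 = 32 | 4·8 = 32
gcd(1,4,3,4) = 1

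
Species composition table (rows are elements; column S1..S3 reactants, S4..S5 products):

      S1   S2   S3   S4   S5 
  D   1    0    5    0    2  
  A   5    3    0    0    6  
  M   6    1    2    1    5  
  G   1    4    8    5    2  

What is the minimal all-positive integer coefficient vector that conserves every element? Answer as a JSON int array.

D: 3·1+3·0+1·5 = 8 | 3·0+4·2 = 8
A: 3·5+3·3+1·0 = 24 | 3·0+4·6 = 24
M: 3·6+3·1+1·2 = 23 | 3·1+4·5 = 23
G: 3·1+3·4+1·8 = 23 | 3·5+4·2 = 23
gcd(3,3,1,3,4) = 1

Coefficients: [3, 3, 1, 3, 4]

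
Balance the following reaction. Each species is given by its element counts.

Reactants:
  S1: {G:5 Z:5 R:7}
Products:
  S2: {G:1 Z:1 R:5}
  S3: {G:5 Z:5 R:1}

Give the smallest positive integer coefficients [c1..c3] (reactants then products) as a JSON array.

G: 4·5 = 20 | 5·1+3·5 = 20
Z: 4·5 = 20 | 5·1+3·5 = 20
R: 4·7 = 28 | 5·5+3·1 = 28
gcd(4,5,3) = 1

Coefficients: [4, 5, 3]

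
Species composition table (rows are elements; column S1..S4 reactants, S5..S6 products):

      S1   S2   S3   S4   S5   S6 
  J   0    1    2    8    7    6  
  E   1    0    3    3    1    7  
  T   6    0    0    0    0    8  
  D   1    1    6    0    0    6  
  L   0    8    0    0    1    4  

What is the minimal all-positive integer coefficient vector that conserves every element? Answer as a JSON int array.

J: 4·0+2·1+2·2+5·8 = 46 | 4·7+3·6 = 46
E: 4·1+2·0+2·3+5·3 = 25 | 4·1+3·7 = 25
T: 4·6+2·0+2·0+5·0 = 24 | 4·0+3·8 = 24
D: 4·1+2·1+2·6+5·0 = 18 | 4·0+3·6 = 18
L: 4·0+2·8+2·0+5·0 = 16 | 4·1+3·4 = 16
gcd(4,2,2,5,4,3) = 1

Coefficients: [4, 2, 2, 5, 4, 3]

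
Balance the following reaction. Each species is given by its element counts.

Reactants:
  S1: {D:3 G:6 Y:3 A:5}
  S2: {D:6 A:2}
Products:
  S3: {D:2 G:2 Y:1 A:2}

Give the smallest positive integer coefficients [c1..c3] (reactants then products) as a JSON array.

Coefficients: [2, 1, 6]

D: 2·3+1·6 = 12 | 6·2 = 12
G: 2·6+1·0 = 12 | 6·2 = 12
Y: 2·3+1·0 = 6 | 6·1 = 6
A: 2·5+1·2 = 12 | 6·2 = 12
gcd(2,1,6) = 1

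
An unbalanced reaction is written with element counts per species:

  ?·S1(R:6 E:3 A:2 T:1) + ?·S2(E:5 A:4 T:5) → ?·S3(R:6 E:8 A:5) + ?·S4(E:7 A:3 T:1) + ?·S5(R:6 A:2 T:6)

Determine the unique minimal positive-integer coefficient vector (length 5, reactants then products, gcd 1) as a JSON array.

Coefficients: [5, 3, 2, 2, 3]

R: 5·6+3·0 = 30 | 2·6+2·0+3·6 = 30
E: 5·3+3·5 = 30 | 2·8+2·7+3·0 = 30
A: 5·2+3·4 = 22 | 2·5+2·3+3·2 = 22
T: 5·1+3·5 = 20 | 2·0+2·1+3·6 = 20
gcd(5,3,2,2,3) = 1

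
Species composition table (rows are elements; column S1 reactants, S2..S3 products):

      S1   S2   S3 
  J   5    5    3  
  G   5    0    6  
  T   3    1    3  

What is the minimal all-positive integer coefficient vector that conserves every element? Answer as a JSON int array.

J: 6·5 = 30 | 3·5+5·3 = 30
G: 6·5 = 30 | 3·0+5·6 = 30
T: 6·3 = 18 | 3·1+5·3 = 18
gcd(6,3,5) = 1

Coefficients: [6, 3, 5]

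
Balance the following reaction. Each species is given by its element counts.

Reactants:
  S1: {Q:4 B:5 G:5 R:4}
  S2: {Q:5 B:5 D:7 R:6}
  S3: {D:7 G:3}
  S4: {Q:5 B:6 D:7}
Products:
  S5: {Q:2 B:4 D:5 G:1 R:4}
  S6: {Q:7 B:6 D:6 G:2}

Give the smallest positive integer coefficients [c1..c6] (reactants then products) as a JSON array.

Coefficients: [2, 2, 1, 4, 5, 4]

Q: 2·4+2·5+1·0+4·5 = 38 | 5·2+4·7 = 38
B: 2·5+2·5+1·0+4·6 = 44 | 5·4+4·6 = 44
D: 2·0+2·7+1·7+4·7 = 49 | 5·5+4·6 = 49
G: 2·5+2·0+1·3+4·0 = 13 | 5·1+4·2 = 13
R: 2·4+2·6+1·0+4·0 = 20 | 5·4+4·0 = 20
gcd(2,2,1,4,5,4) = 1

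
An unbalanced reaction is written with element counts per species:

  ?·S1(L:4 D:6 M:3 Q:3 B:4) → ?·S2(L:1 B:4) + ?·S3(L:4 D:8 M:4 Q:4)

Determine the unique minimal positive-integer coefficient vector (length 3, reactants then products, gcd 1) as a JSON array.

Coefficients: [4, 4, 3]

L: 4·4 = 16 | 4·1+3·4 = 16
D: 4·6 = 24 | 4·0+3·8 = 24
M: 4·3 = 12 | 4·0+3·4 = 12
Q: 4·3 = 12 | 4·0+3·4 = 12
B: 4·4 = 16 | 4·4+3·0 = 16
gcd(4,4,3) = 1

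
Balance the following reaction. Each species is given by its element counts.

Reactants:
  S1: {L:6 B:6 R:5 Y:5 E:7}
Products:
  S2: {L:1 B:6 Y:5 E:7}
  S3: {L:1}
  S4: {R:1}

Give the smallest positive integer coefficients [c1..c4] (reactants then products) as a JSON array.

L: 1·6 = 6 | 1·1+5·1+5·0 = 6
B: 1·6 = 6 | 1·6+5·0+5·0 = 6
R: 1·5 = 5 | 1·0+5·0+5·1 = 5
Y: 1·5 = 5 | 1·5+5·0+5·0 = 5
E: 1·7 = 7 | 1·7+5·0+5·0 = 7
gcd(1,1,5,5) = 1

Coefficients: [1, 1, 5, 5]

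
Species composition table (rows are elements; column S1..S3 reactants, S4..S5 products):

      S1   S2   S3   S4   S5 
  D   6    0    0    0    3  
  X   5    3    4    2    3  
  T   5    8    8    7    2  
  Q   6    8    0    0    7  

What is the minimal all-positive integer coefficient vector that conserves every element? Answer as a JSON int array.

D: 3·6+3·0+1·0 = 18 | 5·0+6·3 = 18
X: 3·5+3·3+1·4 = 28 | 5·2+6·3 = 28
T: 3·5+3·8+1·8 = 47 | 5·7+6·2 = 47
Q: 3·6+3·8+1·0 = 42 | 5·0+6·7 = 42
gcd(3,3,1,5,6) = 1

Coefficients: [3, 3, 1, 5, 6]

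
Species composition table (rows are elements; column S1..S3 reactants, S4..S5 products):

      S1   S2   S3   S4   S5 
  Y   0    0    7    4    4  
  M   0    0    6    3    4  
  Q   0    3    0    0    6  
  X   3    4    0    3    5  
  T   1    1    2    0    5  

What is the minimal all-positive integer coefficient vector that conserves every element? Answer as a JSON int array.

Coefficients: [1, 6, 4, 4, 3]

Y: 1·0+6·0+4·7 = 28 | 4·4+3·4 = 28
M: 1·0+6·0+4·6 = 24 | 4·3+3·4 = 24
Q: 1·0+6·3+4·0 = 18 | 4·0+3·6 = 18
X: 1·3+6·4+4·0 = 27 | 4·3+3·5 = 27
T: 1·1+6·1+4·2 = 15 | 4·0+3·5 = 15
gcd(1,6,4,4,3) = 1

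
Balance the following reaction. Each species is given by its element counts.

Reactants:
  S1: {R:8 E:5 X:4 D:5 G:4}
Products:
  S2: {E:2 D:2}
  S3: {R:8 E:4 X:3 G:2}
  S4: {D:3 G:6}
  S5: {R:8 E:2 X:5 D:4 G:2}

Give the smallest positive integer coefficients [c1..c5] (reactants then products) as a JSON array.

R: 6·8 = 48 | 6·0+3·8+2·0+3·8 = 48
E: 6·5 = 30 | 6·2+3·4+2·0+3·2 = 30
X: 6·4 = 24 | 6·0+3·3+2·0+3·5 = 24
D: 6·5 = 30 | 6·2+3·0+2·3+3·4 = 30
G: 6·4 = 24 | 6·0+3·2+2·6+3·2 = 24
gcd(6,6,3,2,3) = 1

Coefficients: [6, 6, 3, 2, 3]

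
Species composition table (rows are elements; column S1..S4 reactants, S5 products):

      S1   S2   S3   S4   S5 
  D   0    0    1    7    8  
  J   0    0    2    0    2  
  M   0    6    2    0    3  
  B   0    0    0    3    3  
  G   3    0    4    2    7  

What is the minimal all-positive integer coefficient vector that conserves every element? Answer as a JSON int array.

Coefficients: [2, 1, 6, 6, 6]

D: 2·0+1·0+6·1+6·7 = 48 | 6·8 = 48
J: 2·0+1·0+6·2+6·0 = 12 | 6·2 = 12
M: 2·0+1·6+6·2+6·0 = 18 | 6·3 = 18
B: 2·0+1·0+6·0+6·3 = 18 | 6·3 = 18
G: 2·3+1·0+6·4+6·2 = 42 | 6·7 = 42
gcd(2,1,6,6,6) = 1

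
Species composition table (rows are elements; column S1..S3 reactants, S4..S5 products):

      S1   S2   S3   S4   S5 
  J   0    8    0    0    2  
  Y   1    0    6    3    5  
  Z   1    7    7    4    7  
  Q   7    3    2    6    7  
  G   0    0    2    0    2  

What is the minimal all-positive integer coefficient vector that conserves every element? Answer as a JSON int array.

J: 5·0+1·8+4·0 = 8 | 3·0+4·2 = 8
Y: 5·1+1·0+4·6 = 29 | 3·3+4·5 = 29
Z: 5·1+1·7+4·7 = 40 | 3·4+4·7 = 40
Q: 5·7+1·3+4·2 = 46 | 3·6+4·7 = 46
G: 5·0+1·0+4·2 = 8 | 3·0+4·2 = 8
gcd(5,1,4,3,4) = 1

Coefficients: [5, 1, 4, 3, 4]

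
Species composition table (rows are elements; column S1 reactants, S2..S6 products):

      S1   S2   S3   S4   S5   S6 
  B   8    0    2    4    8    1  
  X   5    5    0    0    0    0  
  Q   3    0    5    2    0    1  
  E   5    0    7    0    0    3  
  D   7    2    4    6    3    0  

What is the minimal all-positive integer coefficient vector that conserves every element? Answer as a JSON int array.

B: 5·8 = 40 | 5·0+1·2+2·4+3·8+6·1 = 40
X: 5·5 = 25 | 5·5+1·0+2·0+3·0+6·0 = 25
Q: 5·3 = 15 | 5·0+1·5+2·2+3·0+6·1 = 15
E: 5·5 = 25 | 5·0+1·7+2·0+3·0+6·3 = 25
D: 5·7 = 35 | 5·2+1·4+2·6+3·3+6·0 = 35
gcd(5,5,1,2,3,6) = 1

Coefficients: [5, 5, 1, 2, 3, 6]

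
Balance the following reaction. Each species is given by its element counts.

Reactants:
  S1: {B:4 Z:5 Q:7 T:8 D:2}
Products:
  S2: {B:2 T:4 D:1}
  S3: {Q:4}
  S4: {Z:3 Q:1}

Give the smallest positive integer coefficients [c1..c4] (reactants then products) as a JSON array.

B: 3·4 = 12 | 6·2+4·0+5·0 = 12
Z: 3·5 = 15 | 6·0+4·0+5·3 = 15
Q: 3·7 = 21 | 6·0+4·4+5·1 = 21
T: 3·8 = 24 | 6·4+4·0+5·0 = 24
D: 3·2 = 6 | 6·1+4·0+5·0 = 6
gcd(3,6,4,5) = 1

Coefficients: [3, 6, 4, 5]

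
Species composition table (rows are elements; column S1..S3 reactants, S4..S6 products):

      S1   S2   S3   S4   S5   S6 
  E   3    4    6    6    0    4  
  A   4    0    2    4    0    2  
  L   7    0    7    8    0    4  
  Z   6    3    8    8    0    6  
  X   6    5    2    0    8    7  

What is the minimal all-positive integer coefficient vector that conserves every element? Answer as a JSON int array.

E: 6·3+4·4+2·6 = 46 | 5·6+4·0+4·4 = 46
A: 6·4+4·0+2·2 = 28 | 5·4+4·0+4·2 = 28
L: 6·7+4·0+2·7 = 56 | 5·8+4·0+4·4 = 56
Z: 6·6+4·3+2·8 = 64 | 5·8+4·0+4·6 = 64
X: 6·6+4·5+2·2 = 60 | 5·0+4·8+4·7 = 60
gcd(6,4,2,5,4,4) = 1

Coefficients: [6, 4, 2, 5, 4, 4]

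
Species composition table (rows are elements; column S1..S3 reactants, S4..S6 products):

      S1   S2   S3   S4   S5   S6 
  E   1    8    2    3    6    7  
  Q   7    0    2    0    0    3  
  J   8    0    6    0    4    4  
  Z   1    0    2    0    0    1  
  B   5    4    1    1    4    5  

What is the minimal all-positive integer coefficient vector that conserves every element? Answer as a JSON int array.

Coefficients: [2, 6, 2, 2, 1, 6]

E: 2·1+6·8+2·2 = 54 | 2·3+1·6+6·7 = 54
Q: 2·7+6·0+2·2 = 18 | 2·0+1·0+6·3 = 18
J: 2·8+6·0+2·6 = 28 | 2·0+1·4+6·4 = 28
Z: 2·1+6·0+2·2 = 6 | 2·0+1·0+6·1 = 6
B: 2·5+6·4+2·1 = 36 | 2·1+1·4+6·5 = 36
gcd(2,6,2,2,1,6) = 1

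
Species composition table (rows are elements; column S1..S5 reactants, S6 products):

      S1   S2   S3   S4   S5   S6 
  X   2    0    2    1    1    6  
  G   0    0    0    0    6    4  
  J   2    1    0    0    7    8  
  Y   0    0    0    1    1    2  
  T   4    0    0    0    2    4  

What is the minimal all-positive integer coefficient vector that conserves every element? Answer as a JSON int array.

Coefficients: [2, 6, 4, 4, 2, 3]

X: 2·2+6·0+4·2+4·1+2·1 = 18 | 3·6 = 18
G: 2·0+6·0+4·0+4·0+2·6 = 12 | 3·4 = 12
J: 2·2+6·1+4·0+4·0+2·7 = 24 | 3·8 = 24
Y: 2·0+6·0+4·0+4·1+2·1 = 6 | 3·2 = 6
T: 2·4+6·0+4·0+4·0+2·2 = 12 | 3·4 = 12
gcd(2,6,4,4,2,3) = 1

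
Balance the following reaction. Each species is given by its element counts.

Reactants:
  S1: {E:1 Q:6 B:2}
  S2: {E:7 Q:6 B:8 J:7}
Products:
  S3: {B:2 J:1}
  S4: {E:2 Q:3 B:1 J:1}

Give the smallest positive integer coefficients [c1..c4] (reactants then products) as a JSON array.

E: 1·1+1·7 = 8 | 3·0+4·2 = 8
Q: 1·6+1·6 = 12 | 3·0+4·3 = 12
B: 1·2+1·8 = 10 | 3·2+4·1 = 10
J: 1·0+1·7 = 7 | 3·1+4·1 = 7
gcd(1,1,3,4) = 1

Coefficients: [1, 1, 3, 4]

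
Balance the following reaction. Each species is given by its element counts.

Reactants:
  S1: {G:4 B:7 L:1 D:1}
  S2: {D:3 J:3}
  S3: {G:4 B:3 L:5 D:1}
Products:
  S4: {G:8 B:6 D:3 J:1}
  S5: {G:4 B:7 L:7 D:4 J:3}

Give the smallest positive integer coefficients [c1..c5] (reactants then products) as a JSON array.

G: 5·4+6·0+6·4 = 44 | 3·8+5·4 = 44
B: 5·7+6·0+6·3 = 53 | 3·6+5·7 = 53
L: 5·1+6·0+6·5 = 35 | 3·0+5·7 = 35
D: 5·1+6·3+6·1 = 29 | 3·3+5·4 = 29
J: 5·0+6·3+6·0 = 18 | 3·1+5·3 = 18
gcd(5,6,6,3,5) = 1

Coefficients: [5, 6, 6, 3, 5]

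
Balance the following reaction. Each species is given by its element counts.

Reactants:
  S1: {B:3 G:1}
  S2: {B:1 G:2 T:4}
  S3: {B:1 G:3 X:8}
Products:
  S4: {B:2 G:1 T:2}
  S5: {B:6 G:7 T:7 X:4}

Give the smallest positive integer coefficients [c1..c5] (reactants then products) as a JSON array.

B: 4·3+5·1+1·1 = 18 | 3·2+2·6 = 18
G: 4·1+5·2+1·3 = 17 | 3·1+2·7 = 17
T: 4·0+5·4+1·0 = 20 | 3·2+2·7 = 20
X: 4·0+5·0+1·8 = 8 | 3·0+2·4 = 8
gcd(4,5,1,3,2) = 1

Coefficients: [4, 5, 1, 3, 2]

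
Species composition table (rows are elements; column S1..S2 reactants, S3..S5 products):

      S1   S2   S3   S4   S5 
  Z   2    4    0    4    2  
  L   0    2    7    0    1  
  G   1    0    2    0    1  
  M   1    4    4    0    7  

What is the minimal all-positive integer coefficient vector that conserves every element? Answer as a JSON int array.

Coefficients: [5, 5, 1, 6, 3]

Z: 5·2+5·4 = 30 | 1·0+6·4+3·2 = 30
L: 5·0+5·2 = 10 | 1·7+6·0+3·1 = 10
G: 5·1+5·0 = 5 | 1·2+6·0+3·1 = 5
M: 5·1+5·4 = 25 | 1·4+6·0+3·7 = 25
gcd(5,5,1,6,3) = 1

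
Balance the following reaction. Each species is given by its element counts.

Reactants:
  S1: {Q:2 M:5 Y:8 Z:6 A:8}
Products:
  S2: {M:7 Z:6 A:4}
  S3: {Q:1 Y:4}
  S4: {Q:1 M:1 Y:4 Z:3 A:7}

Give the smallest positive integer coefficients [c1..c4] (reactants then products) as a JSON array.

Q: 5·2 = 10 | 3·0+6·1+4·1 = 10
M: 5·5 = 25 | 3·7+6·0+4·1 = 25
Y: 5·8 = 40 | 3·0+6·4+4·4 = 40
Z: 5·6 = 30 | 3·6+6·0+4·3 = 30
A: 5·8 = 40 | 3·4+6·0+4·7 = 40
gcd(5,3,6,4) = 1

Coefficients: [5, 3, 6, 4]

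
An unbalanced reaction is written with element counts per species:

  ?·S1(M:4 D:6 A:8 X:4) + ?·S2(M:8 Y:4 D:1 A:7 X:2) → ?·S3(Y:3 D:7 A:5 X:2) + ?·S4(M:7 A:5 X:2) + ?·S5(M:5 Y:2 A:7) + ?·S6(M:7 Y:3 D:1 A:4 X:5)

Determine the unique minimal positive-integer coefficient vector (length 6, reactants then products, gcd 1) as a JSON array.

Coefficients: [4, 6, 4, 5, 3, 2]

M: 4·4+6·8 = 64 | 4·0+5·7+3·5+2·7 = 64
Y: 4·0+6·4 = 24 | 4·3+5·0+3·2+2·3 = 24
D: 4·6+6·1 = 30 | 4·7+5·0+3·0+2·1 = 30
A: 4·8+6·7 = 74 | 4·5+5·5+3·7+2·4 = 74
X: 4·4+6·2 = 28 | 4·2+5·2+3·0+2·5 = 28
gcd(4,6,4,5,3,2) = 1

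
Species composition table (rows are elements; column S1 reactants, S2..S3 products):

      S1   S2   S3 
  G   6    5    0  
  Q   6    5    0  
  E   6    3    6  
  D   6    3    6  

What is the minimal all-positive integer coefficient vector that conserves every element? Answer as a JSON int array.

Coefficients: [5, 6, 2]

G: 5·6 = 30 | 6·5+2·0 = 30
Q: 5·6 = 30 | 6·5+2·0 = 30
E: 5·6 = 30 | 6·3+2·6 = 30
D: 5·6 = 30 | 6·3+2·6 = 30
gcd(5,6,2) = 1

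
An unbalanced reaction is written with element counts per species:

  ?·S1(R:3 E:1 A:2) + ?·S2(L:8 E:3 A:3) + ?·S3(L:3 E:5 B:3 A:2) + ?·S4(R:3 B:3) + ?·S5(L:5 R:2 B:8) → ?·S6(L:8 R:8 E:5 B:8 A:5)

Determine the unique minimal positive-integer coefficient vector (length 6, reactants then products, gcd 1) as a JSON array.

L: 6·0+3·8+2·3+6·0+2·5 = 40 | 5·8 = 40
R: 6·3+3·0+2·0+6·3+2·2 = 40 | 5·8 = 40
E: 6·1+3·3+2·5+6·0+2·0 = 25 | 5·5 = 25
B: 6·0+3·0+2·3+6·3+2·8 = 40 | 5·8 = 40
A: 6·2+3·3+2·2+6·0+2·0 = 25 | 5·5 = 25
gcd(6,3,2,6,2,5) = 1

Coefficients: [6, 3, 2, 6, 2, 5]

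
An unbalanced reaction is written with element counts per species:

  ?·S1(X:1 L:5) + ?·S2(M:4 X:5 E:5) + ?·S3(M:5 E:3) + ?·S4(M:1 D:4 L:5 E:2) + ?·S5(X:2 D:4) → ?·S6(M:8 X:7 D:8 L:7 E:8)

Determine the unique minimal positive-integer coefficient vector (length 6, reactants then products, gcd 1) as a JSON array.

Coefficients: [3, 4, 4, 4, 6, 5]

M: 3·0+4·4+4·5+4·1+6·0 = 40 | 5·8 = 40
X: 3·1+4·5+4·0+4·0+6·2 = 35 | 5·7 = 35
D: 3·0+4·0+4·0+4·4+6·4 = 40 | 5·8 = 40
L: 3·5+4·0+4·0+4·5+6·0 = 35 | 5·7 = 35
E: 3·0+4·5+4·3+4·2+6·0 = 40 | 5·8 = 40
gcd(3,4,4,4,6,5) = 1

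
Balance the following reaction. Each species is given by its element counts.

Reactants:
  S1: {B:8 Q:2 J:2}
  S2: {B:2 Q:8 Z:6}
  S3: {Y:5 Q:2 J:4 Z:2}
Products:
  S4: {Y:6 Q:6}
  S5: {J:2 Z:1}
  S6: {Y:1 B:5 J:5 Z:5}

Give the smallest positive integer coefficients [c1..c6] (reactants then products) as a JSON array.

Coefficients: [1, 1, 4, 3, 4, 2]

Y: 1·0+1·0+4·5 = 20 | 3·6+4·0+2·1 = 20
B: 1·8+1·2+4·0 = 10 | 3·0+4·0+2·5 = 10
Q: 1·2+1·8+4·2 = 18 | 3·6+4·0+2·0 = 18
J: 1·2+1·0+4·4 = 18 | 3·0+4·2+2·5 = 18
Z: 1·0+1·6+4·2 = 14 | 3·0+4·1+2·5 = 14
gcd(1,1,4,3,4,2) = 1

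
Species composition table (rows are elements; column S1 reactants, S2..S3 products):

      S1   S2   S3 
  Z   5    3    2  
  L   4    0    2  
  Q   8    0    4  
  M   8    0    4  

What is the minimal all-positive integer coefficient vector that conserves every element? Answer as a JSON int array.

Coefficients: [3, 1, 6]

Z: 3·5 = 15 | 1·3+6·2 = 15
L: 3·4 = 12 | 1·0+6·2 = 12
Q: 3·8 = 24 | 1·0+6·4 = 24
M: 3·8 = 24 | 1·0+6·4 = 24
gcd(3,1,6) = 1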